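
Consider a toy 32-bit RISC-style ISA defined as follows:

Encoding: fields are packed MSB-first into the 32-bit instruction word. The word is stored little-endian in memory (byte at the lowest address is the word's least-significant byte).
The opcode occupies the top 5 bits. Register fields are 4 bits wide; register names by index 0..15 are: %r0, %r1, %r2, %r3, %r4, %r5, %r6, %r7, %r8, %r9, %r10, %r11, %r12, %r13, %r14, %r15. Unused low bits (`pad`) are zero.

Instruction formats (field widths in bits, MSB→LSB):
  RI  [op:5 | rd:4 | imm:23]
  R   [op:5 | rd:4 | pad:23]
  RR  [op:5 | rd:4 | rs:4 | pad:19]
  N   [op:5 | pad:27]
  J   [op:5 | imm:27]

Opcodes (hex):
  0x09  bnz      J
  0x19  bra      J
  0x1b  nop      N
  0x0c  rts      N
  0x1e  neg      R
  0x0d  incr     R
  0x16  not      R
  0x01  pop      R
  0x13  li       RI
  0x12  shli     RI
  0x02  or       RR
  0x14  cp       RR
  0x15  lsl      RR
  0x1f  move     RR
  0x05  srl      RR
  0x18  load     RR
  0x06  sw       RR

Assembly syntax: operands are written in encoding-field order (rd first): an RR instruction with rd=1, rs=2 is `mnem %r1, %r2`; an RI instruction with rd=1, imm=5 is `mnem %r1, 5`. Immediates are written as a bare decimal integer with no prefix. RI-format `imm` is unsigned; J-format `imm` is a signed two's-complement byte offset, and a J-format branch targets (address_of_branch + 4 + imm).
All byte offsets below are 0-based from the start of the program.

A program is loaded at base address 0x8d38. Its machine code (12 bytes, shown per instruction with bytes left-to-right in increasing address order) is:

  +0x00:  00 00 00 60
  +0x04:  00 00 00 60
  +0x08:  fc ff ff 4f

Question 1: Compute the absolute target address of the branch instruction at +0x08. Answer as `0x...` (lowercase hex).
0x8d40

off 0x08: read fc ff ff 4f as little → 0x4ffffffc
  top 5b → 0x9 → bnz [J]
  imm@[26:0]=0x7fffffc (s27→-4) ⇒ -4
  target = base 0x8d38 + off 0x08 + 4 + imm -4 = 0x8d40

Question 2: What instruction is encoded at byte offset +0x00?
rts

+0x00: 00 00 00 60 ⇒ word 0x60000000 (little)
  opcode bits[31:27]=0xc: rts/N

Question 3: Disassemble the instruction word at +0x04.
[04] 00 00 00 60 → 0x60000000
  top 5b → 0xc → rts [N]

rts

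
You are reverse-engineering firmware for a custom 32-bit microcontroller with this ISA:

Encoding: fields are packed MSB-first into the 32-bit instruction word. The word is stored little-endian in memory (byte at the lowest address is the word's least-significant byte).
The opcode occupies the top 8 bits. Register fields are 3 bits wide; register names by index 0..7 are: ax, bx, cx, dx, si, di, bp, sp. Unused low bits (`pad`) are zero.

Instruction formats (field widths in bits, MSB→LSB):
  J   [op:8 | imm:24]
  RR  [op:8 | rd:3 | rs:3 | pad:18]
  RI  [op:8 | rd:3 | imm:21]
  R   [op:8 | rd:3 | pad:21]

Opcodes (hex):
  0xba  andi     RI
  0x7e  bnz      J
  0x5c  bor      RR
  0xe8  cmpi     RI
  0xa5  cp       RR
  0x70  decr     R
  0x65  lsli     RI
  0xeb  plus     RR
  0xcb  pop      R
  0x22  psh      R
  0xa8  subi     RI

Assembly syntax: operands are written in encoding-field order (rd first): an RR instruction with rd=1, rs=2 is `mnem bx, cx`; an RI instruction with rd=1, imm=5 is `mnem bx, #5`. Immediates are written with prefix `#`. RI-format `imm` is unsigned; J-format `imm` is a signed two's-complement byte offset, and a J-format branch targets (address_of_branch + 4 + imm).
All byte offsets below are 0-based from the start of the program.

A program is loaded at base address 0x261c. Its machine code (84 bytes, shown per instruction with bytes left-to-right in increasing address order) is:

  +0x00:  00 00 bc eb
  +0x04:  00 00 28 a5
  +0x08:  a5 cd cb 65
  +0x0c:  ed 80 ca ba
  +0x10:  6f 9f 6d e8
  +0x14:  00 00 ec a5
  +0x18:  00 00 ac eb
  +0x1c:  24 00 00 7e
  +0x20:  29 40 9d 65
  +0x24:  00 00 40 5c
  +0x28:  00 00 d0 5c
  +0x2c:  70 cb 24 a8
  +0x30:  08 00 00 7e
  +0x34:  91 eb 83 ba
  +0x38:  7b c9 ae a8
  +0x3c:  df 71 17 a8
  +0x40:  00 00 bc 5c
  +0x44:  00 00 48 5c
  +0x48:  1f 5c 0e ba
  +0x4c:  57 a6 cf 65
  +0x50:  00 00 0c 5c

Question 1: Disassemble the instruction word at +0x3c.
[3c] df 71 17 a8 → 0xa81771df
  opcode bits[31:24]=0xa8: subi/RI
  rd: (w>>21)&0x7=0x0 → ax
  imm: (w>>0)&0x1fffff=0x1771df → #1536479

subi ax, #1536479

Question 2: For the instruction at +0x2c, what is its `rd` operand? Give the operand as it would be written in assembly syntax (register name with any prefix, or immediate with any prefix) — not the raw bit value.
[2c] 70 cb 24 a8 → 0xa824cb70
  opcode bits[31:24]=0xa8: subi/RI
  rd@[23:21]=0x1 ⇒ bx
  imm@[20:0]=0x4cb70 ⇒ #314224

bx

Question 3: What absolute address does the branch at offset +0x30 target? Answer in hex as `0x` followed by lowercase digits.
[30] 08 00 00 7e → 0x7e000008
  opcode bits[31:24]=0x7e: bnz/J
  [23:0] imm=8 = #8
  target = base 0x261c + off 0x30 + 4 + imm 8 = 0x2658

0x2658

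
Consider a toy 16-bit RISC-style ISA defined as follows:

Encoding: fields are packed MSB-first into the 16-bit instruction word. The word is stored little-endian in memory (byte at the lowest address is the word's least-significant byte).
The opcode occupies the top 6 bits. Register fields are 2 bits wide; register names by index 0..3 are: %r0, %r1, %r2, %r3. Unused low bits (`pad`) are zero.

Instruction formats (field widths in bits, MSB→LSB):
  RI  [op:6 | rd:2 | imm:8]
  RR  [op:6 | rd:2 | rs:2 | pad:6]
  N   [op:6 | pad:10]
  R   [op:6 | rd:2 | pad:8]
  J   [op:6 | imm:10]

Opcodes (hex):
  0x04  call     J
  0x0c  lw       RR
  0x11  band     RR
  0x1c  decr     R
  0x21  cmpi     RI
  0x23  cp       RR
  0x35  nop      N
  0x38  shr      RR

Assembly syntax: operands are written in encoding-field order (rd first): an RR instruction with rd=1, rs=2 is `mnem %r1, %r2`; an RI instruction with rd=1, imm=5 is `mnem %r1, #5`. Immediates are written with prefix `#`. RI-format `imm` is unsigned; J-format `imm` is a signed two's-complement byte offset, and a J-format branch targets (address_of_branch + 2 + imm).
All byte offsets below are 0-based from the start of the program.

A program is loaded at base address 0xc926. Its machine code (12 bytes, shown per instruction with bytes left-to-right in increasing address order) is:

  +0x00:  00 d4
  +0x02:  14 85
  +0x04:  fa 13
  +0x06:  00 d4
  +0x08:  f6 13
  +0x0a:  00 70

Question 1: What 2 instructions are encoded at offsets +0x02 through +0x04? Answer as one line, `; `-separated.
+0x02: 14 85 ⇒ word 0x8514 (little)
  op=0x8514>>10=0x21 ⇒ cmpi (RI)
  [9:8] rd=1 = %r1
  [7:0] imm=20 = #20
+0x04: fa 13 ⇒ word 0x13fa (little)
  op=0x13fa>>10=0x4 ⇒ call (J)
  [9:0] imm=1018 (s10→-6) = #-6

cmpi %r1, #20; call #-6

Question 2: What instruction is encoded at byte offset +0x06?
nop

off 0x06: read 00 d4 as little → 0xd400
  op=0xd400>>10=0x35 ⇒ nop (N)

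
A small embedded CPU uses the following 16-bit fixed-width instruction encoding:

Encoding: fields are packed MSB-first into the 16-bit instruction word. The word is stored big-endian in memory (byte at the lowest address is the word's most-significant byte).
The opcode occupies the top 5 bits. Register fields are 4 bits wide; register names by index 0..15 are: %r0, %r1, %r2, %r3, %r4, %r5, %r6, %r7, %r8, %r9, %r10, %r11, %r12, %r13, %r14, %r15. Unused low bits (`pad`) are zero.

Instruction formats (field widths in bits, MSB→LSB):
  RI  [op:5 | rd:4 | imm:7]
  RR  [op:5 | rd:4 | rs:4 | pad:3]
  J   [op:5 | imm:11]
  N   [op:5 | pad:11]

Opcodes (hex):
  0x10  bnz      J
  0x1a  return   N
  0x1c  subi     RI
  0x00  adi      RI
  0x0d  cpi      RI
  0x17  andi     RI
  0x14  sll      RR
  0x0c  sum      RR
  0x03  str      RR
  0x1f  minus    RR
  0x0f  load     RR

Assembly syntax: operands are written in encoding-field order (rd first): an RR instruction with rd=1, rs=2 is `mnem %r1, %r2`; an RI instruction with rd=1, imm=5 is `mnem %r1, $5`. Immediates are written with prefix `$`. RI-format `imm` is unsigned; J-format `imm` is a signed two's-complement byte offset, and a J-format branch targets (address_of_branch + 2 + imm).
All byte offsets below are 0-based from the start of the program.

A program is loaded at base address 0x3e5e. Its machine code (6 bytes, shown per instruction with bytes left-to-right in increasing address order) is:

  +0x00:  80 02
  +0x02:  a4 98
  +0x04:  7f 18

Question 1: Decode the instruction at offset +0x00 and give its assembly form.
off 0x00: read 80 02 as big → 0x8002
  top 5b → 0x10 → bnz [J]
  imm: (w>>0)&0x7ff=0x2 → $2

bnz $2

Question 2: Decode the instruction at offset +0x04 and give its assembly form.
+0x04: 7f 18 ⇒ word 0x7f18 (big)
  op=0x7f18>>11=0xf ⇒ load (RR)
  rd: (w>>7)&0xf=0xe → %r14
  rs: (w>>3)&0xf=0x3 → %r3

load %r14, %r3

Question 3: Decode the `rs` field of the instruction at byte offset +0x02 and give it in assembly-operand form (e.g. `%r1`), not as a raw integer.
%r3

+0x02: a4 98 ⇒ word 0xa498 (big)
  top 5b → 0x14 → sll [RR]
  rd@[10:7]=0x9 ⇒ %r9
  rs@[6:3]=0x3 ⇒ %r3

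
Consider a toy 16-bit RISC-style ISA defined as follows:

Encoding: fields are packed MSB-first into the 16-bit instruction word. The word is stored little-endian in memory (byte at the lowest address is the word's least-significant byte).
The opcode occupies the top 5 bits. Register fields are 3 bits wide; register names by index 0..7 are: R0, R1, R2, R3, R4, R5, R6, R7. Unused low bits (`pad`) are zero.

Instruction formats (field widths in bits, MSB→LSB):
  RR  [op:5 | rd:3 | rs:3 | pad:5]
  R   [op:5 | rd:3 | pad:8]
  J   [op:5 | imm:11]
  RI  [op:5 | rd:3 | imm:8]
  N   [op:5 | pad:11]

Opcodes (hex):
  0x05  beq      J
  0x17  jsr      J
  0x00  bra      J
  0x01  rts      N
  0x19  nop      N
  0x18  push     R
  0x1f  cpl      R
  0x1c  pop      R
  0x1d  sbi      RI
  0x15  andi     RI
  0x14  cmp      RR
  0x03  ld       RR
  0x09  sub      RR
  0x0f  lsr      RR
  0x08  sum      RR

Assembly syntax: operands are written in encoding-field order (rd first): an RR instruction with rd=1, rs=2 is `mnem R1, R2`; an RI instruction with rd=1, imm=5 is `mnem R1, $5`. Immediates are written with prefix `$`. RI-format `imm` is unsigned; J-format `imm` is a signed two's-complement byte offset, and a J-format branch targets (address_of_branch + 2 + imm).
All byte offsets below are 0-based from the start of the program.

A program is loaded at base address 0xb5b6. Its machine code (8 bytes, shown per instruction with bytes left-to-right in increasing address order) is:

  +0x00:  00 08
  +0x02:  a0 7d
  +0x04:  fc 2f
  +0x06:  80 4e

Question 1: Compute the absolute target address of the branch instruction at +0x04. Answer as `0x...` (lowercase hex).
0xb5b8

off 0x04: read fc 2f as little → 0x2ffc
  opcode bits[15:11]=0x5: beq/J
  imm: (w>>0)&0x7ff=0x7fc (s11→-4) → $-4
  target = base 0xb5b6 + off 0x04 + 2 + imm -4 = 0xb5b8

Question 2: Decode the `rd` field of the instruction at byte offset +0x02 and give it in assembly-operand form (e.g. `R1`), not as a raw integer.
[02] a0 7d → 0x7da0
  opcode bits[15:11]=0xf: lsr/RR
  rd@[10:8]=0x5 ⇒ R5
  rs@[7:5]=0x5 ⇒ R5

R5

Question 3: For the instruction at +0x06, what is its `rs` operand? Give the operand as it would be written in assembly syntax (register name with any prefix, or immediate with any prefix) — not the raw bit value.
off 0x06: read 80 4e as little → 0x4e80
  op=0x4e80>>11=0x9 ⇒ sub (RR)
  rd@[10:8]=0x6 ⇒ R6
  rs@[7:5]=0x4 ⇒ R4

R4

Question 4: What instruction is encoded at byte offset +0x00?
rts

@+00  little-endian(00 08) = 0x0800
  top 5b → 0x1 → rts [N]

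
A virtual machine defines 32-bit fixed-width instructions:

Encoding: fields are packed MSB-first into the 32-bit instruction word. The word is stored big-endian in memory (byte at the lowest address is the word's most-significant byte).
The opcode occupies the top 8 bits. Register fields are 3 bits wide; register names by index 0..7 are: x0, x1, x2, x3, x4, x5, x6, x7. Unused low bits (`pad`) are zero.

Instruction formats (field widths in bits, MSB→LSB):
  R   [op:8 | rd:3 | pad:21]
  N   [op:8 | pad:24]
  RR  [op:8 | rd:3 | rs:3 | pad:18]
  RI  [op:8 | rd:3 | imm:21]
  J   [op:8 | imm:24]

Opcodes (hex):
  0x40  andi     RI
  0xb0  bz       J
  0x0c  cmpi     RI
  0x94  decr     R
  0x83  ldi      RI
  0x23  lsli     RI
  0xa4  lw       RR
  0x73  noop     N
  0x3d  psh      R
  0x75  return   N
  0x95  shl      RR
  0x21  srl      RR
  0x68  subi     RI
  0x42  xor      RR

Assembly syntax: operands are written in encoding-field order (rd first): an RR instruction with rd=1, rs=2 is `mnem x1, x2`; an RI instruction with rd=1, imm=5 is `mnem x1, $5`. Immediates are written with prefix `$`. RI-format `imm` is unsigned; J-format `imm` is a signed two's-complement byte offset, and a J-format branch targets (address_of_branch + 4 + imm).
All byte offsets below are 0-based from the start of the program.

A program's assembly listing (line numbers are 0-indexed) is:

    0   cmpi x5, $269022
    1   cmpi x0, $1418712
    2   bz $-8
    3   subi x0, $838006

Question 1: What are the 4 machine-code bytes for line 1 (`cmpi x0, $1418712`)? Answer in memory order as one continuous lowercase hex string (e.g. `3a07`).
line 1 (cmpi): pack op=0xc:8|rd=0:3|imm=1418712:21 = 0x0c15a5d8; big→ 0c 15 a5 d8

0c15a5d8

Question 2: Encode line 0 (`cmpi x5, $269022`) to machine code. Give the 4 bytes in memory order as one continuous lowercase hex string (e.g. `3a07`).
line 0 (cmpi): pack op=0xc:8|rd=5:3|imm=269022:21 = 0x0ca41ade; big→ 0c a4 1a de

0ca41ade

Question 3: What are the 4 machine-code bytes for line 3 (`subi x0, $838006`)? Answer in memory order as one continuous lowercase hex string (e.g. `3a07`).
line 3 (subi): pack op=0x68:8|rd=0:3|imm=838006:21 = 0x680cc976; big→ 68 0c c9 76

680cc976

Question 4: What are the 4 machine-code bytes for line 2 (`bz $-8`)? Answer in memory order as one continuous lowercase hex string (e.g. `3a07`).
b0fffff8

2. bz fields op=0xb0:8|imm=-8:24 → word b0fffff8h → b0 ff ff f8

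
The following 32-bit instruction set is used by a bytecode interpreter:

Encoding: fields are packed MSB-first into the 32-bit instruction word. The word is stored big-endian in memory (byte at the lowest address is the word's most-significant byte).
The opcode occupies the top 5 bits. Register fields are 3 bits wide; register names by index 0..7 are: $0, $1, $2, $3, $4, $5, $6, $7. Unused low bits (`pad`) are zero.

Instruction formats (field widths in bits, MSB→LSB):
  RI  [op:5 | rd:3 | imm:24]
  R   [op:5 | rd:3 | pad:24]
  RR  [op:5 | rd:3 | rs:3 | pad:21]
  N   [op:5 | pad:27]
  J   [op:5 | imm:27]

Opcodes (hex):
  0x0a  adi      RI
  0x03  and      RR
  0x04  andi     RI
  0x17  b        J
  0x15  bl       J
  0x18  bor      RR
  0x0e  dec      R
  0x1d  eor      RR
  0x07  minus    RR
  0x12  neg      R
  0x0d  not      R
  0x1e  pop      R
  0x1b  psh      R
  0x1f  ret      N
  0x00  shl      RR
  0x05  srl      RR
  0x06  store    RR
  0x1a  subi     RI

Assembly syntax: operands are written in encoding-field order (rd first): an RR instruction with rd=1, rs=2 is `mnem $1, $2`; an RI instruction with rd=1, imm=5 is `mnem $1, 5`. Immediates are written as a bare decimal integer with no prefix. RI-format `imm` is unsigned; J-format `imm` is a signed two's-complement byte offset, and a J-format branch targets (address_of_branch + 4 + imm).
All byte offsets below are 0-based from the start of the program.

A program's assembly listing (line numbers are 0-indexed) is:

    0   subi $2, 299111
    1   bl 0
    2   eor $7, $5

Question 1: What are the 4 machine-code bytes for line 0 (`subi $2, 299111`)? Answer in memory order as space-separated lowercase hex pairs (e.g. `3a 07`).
L0: subi op=0x1a:5|rd=2:3|imm=299111:24 ⇒ 0xd2049067 ⇒ big d2 04 90 67

d2 04 90 67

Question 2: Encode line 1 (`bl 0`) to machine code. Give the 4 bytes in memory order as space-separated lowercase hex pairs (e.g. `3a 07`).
a8 00 00 00

L1: bl op=0x15:5|imm=0:27 ⇒ 0xa8000000 ⇒ big a8 00 00 00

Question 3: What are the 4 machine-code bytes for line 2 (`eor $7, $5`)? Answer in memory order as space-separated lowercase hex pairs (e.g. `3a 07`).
ef a0 00 00

L2: eor op=0x1d:5|rd=7:3|rs=5:3|pad=0:21 ⇒ 0xefa00000 ⇒ big ef a0 00 00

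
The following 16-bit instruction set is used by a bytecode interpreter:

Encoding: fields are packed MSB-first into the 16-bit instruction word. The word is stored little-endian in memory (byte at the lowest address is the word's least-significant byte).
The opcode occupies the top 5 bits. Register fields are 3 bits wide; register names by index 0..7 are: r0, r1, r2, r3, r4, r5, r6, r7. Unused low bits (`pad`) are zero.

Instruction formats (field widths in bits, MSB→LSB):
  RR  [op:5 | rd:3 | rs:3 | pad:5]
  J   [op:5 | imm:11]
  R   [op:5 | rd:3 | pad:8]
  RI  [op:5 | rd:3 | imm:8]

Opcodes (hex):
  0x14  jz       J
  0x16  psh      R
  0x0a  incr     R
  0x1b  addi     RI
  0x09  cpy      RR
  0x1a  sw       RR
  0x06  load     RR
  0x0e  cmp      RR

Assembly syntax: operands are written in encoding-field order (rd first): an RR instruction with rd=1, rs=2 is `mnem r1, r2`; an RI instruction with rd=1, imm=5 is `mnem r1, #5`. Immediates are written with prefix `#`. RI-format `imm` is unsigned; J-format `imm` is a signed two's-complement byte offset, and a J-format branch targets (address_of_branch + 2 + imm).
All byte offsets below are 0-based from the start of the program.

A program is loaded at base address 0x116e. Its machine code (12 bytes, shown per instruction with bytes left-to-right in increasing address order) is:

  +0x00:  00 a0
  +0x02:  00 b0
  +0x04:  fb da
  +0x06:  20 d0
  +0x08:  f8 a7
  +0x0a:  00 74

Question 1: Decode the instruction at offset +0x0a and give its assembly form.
cmp r4, r0

+0x0a: 00 74 ⇒ word 0x7400 (little)
  top 5b → 0xe → cmp [RR]
  [10:8] rd=4 = r4
  [7:5] rs=0 = r0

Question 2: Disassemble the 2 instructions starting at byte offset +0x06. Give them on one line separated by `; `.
+0x06: 20 d0 ⇒ word 0xd020 (little)
  top 5b → 0x1a → sw [RR]
  [10:8] rd=0 = r0
  [7:5] rs=1 = r1
+0x08: f8 a7 ⇒ word 0xa7f8 (little)
  top 5b → 0x14 → jz [J]
  [10:0] imm=2040 (s11→-8) = #-8

sw r0, r1; jz #-8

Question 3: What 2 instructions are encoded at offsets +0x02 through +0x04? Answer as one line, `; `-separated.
@+02  little-endian(00 b0) = 0xb000
  top 5b → 0x16 → psh [R]
  rd@[10:8]=0x0 ⇒ r0
@+04  little-endian(fb da) = 0xdafb
  top 5b → 0x1b → addi [RI]
  rd@[10:8]=0x2 ⇒ r2
  imm@[7:0]=0xfb ⇒ #251

psh r0; addi r2, #251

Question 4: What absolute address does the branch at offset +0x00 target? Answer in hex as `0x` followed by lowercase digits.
0x1170

@+00  little-endian(00 a0) = 0xa000
  op=0xa000>>11=0x14 ⇒ jz (J)
  imm: (w>>0)&0x7ff=0x0 → #0
  target = base 0x116e + off 0x00 + 2 + imm 0 = 0x1170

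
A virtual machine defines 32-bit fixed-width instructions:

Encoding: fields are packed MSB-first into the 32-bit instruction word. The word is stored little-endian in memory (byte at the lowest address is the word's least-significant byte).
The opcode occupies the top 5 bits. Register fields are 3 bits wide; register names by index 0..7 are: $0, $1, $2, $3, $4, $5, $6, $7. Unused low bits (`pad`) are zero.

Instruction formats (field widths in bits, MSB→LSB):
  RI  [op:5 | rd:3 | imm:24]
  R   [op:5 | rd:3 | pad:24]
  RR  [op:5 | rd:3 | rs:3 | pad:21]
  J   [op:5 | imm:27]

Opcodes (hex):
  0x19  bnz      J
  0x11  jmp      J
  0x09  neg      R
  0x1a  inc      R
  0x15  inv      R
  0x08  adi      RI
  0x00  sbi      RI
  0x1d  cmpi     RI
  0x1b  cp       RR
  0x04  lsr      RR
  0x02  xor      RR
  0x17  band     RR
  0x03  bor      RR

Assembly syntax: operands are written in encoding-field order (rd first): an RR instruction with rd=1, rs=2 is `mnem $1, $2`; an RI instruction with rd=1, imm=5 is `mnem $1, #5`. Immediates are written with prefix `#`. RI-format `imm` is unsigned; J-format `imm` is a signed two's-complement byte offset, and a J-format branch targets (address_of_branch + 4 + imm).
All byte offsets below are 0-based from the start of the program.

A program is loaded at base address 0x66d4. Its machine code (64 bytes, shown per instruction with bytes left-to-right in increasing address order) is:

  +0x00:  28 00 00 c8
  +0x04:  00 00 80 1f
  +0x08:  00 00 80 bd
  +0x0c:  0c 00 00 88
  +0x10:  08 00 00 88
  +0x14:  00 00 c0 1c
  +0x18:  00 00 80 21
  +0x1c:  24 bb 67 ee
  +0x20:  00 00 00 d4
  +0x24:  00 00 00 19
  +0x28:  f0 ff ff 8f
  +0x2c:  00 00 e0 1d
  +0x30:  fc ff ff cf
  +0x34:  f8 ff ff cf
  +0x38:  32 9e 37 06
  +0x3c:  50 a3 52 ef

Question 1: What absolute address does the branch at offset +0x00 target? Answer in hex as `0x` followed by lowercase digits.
0x6700

[00] 28 00 00 c8 → 0xc8000028
  opcode bits[31:27]=0x19: bnz/J
  imm: (w>>0)&0x7ffffff=0x28 → #40
  target = base 0x66d4 + off 0x00 + 4 + imm 40 = 0x6700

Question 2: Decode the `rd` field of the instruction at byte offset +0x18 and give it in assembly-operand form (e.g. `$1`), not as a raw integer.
$1

[18] 00 00 80 21 → 0x21800000
  op=0x21800000>>27=0x4 ⇒ lsr (RR)
  rd@[26:24]=0x1 ⇒ $1
  rs@[23:21]=0x4 ⇒ $4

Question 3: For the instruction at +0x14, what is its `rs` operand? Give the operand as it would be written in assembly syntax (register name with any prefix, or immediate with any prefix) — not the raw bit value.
$6

[14] 00 00 c0 1c → 0x1cc00000
  top 5b → 0x3 → bor [RR]
  rd@[26:24]=0x4 ⇒ $4
  rs@[23:21]=0x6 ⇒ $6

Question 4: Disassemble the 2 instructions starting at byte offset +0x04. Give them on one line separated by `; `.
off 0x04: read 00 00 80 1f as little → 0x1f800000
  top 5b → 0x3 → bor [RR]
  rd: (w>>24)&0x7=0x7 → $7
  rs: (w>>21)&0x7=0x4 → $4
off 0x08: read 00 00 80 bd as little → 0xbd800000
  top 5b → 0x17 → band [RR]
  rd: (w>>24)&0x7=0x5 → $5
  rs: (w>>21)&0x7=0x4 → $4

bor $7, $4; band $5, $4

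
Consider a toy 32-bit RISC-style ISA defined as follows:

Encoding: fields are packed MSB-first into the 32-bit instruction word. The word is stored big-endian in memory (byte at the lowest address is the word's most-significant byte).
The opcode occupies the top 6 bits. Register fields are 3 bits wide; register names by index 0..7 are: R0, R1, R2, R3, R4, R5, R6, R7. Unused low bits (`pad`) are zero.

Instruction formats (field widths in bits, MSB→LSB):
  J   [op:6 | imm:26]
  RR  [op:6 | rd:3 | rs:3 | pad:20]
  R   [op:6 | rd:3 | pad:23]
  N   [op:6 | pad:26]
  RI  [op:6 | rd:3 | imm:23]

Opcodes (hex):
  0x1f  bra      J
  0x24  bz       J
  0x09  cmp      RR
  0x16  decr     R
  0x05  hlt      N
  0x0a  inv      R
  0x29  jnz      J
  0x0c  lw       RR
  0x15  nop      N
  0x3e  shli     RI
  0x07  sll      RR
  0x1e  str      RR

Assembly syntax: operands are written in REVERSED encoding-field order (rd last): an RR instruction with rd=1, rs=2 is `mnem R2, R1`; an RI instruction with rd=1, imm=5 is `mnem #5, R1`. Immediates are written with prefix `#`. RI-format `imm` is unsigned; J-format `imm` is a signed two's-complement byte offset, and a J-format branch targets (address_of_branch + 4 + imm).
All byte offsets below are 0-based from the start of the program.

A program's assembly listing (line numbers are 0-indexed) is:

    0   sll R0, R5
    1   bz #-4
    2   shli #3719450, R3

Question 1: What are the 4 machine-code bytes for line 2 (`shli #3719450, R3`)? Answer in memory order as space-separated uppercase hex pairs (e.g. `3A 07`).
L2: shli op=0x3e:6|rd=3:3|imm=3719450:23 ⇒ 0xf9b8c11a ⇒ big f9 b8 c1 1a

F9 B8 C1 1A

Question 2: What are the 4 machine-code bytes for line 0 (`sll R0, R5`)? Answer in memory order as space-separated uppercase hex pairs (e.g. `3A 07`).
1E 80 00 00

0. sll fields op=0x7:6|rd=5:3|rs=0:3|pad=0:20 → word 1e800000h → 1e 80 00 00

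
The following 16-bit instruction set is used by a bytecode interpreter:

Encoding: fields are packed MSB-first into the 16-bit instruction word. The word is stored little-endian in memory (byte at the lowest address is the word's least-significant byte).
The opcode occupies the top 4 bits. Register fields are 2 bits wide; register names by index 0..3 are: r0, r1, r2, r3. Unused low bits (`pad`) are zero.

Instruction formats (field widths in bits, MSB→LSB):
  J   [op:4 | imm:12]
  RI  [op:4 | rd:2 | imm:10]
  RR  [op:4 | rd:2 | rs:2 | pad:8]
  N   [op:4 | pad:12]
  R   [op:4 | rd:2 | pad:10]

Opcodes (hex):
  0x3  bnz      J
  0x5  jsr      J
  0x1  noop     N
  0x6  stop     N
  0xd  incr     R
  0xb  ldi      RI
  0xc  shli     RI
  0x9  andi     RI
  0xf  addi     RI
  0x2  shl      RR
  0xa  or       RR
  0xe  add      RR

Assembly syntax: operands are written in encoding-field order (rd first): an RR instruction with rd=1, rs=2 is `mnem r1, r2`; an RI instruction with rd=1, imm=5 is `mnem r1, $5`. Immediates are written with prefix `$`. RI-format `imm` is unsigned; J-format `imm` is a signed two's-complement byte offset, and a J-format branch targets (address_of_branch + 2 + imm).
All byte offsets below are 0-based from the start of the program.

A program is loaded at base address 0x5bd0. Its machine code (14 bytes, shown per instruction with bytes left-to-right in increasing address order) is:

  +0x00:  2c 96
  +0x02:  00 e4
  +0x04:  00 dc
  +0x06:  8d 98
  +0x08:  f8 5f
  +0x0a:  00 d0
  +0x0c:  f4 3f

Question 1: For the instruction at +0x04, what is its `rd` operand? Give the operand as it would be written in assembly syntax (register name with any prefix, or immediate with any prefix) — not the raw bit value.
off 0x04: read 00 dc as little → 0xdc00
  opcode bits[15:12]=0xd: incr/R
  rd: (w>>10)&0x3=0x3 → r3

r3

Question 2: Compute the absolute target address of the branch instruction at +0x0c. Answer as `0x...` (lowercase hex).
0x5bd2

off 0x0c: read f4 3f as little → 0x3ff4
  opcode bits[15:12]=0x3: bnz/J
  [11:0] imm=4084 (s12→-12) = $-12
  target = base 0x5bd0 + off 0x0c + 2 + imm -12 = 0x5bd2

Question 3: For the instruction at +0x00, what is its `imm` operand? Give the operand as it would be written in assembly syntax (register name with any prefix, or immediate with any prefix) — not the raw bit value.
$556

+0x00: 2c 96 ⇒ word 0x962c (little)
  op=0x962c>>12=0x9 ⇒ andi (RI)
  [11:10] rd=1 = r1
  [9:0] imm=556 = $556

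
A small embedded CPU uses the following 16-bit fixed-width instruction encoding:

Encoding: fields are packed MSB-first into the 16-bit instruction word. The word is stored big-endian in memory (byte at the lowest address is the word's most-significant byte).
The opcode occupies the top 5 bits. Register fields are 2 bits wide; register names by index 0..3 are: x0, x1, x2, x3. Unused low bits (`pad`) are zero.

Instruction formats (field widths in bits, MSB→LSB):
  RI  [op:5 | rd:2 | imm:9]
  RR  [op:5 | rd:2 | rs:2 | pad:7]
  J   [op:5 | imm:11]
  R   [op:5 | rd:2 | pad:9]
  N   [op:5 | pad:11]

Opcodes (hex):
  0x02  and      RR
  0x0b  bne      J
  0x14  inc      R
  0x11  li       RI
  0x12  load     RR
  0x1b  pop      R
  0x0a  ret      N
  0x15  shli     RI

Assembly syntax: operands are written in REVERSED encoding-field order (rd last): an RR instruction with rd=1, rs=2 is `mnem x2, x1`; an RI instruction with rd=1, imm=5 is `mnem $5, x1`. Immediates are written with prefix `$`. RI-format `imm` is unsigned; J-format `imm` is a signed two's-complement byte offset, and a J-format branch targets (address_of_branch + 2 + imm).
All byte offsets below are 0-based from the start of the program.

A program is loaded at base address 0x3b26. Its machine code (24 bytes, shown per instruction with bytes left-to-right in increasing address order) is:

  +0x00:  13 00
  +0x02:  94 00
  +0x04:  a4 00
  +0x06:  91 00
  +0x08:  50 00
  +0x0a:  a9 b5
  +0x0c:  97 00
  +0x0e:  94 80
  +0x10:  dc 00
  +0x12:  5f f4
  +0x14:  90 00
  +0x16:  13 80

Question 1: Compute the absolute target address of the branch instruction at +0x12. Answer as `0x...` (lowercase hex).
@+12  big-endian(5f f4) = 0x5ff4
  opcode bits[15:11]=0xb: bne/J
  imm: (w>>0)&0x7ff=0x7f4 (s11→-12) → $-12
  target = base 0x3b26 + off 0x12 + 2 + imm -12 = 0x3b2e

0x3b2e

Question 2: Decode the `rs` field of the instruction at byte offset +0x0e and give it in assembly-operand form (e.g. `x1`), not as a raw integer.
x1

off 0x0e: read 94 80 as big → 0x9480
  opcode bits[15:11]=0x12: load/RR
  rd: (w>>9)&0x3=0x2 → x2
  rs: (w>>7)&0x3=0x1 → x1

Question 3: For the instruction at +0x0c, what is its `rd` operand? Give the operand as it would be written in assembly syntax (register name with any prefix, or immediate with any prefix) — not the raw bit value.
+0x0c: 97 00 ⇒ word 0x9700 (big)
  top 5b → 0x12 → load [RR]
  rd@[10:9]=0x3 ⇒ x3
  rs@[8:7]=0x2 ⇒ x2

x3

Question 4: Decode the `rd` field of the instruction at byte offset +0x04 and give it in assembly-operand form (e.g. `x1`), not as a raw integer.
off 0x04: read a4 00 as big → 0xa400
  op=0xa400>>11=0x14 ⇒ inc (R)
  [10:9] rd=2 = x2

x2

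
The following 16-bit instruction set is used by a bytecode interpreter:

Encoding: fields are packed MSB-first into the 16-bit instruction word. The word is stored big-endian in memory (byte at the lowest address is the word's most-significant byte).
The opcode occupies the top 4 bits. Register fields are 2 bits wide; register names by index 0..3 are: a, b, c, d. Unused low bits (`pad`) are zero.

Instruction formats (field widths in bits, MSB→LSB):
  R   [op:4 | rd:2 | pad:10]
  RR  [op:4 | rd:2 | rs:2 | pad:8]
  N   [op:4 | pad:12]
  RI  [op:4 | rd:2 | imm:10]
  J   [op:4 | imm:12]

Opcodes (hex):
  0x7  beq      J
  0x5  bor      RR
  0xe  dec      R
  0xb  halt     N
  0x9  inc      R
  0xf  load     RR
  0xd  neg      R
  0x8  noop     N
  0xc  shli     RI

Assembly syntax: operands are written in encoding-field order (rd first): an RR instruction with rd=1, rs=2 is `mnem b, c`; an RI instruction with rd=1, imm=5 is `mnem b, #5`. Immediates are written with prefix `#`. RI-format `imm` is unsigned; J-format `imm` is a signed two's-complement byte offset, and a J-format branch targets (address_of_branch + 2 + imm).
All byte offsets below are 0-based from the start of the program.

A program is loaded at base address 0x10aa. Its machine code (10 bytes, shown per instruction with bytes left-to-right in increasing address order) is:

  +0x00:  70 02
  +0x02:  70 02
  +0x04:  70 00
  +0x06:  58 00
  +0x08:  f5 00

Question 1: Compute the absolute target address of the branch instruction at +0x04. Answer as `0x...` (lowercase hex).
0x10b0

[04] 70 00 → 0x7000
  op=0x7000>>12=0x7 ⇒ beq (J)
  imm: (w>>0)&0xfff=0x0 → #0
  target = base 0x10aa + off 0x04 + 2 + imm 0 = 0x10b0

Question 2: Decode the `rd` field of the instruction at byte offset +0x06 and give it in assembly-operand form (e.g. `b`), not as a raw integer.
c

off 0x06: read 58 00 as big → 0x5800
  top 4b → 0x5 → bor [RR]
  rd: (w>>10)&0x3=0x2 → c
  rs: (w>>8)&0x3=0x0 → a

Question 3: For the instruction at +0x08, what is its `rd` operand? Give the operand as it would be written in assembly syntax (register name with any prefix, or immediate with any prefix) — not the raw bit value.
@+08  big-endian(f5 00) = 0xf500
  op=0xf500>>12=0xf ⇒ load (RR)
  rd@[11:10]=0x1 ⇒ b
  rs@[9:8]=0x1 ⇒ b

b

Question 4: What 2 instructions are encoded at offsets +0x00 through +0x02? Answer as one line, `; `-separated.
beq #2; beq #2

+0x00: 70 02 ⇒ word 0x7002 (big)
  top 4b → 0x7 → beq [J]
  [11:0] imm=2 = #2
+0x02: 70 02 ⇒ word 0x7002 (big)
  top 4b → 0x7 → beq [J]
  [11:0] imm=2 = #2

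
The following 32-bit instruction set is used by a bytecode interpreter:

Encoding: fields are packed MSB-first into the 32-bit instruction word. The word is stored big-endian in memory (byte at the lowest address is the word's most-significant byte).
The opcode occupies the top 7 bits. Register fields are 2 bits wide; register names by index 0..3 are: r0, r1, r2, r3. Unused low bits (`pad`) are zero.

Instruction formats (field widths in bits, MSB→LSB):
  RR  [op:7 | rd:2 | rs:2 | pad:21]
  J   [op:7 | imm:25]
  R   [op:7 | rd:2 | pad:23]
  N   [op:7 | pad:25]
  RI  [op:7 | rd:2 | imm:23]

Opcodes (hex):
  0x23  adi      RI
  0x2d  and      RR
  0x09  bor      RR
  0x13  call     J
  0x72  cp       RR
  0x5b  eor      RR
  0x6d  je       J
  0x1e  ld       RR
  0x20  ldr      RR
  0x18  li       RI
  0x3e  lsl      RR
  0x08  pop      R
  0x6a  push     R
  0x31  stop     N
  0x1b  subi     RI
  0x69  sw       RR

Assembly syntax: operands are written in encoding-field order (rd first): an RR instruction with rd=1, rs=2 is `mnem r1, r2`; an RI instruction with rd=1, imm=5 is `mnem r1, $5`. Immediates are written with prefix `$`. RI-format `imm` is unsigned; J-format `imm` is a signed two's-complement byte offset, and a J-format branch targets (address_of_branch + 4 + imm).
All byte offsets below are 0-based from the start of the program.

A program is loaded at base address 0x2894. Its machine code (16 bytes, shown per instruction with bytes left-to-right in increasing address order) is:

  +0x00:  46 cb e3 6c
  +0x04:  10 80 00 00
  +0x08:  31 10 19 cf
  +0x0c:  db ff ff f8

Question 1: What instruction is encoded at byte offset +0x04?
[04] 10 80 00 00 → 0x10800000
  opcode bits[31:25]=0x8: pop/R
  rd@[24:23]=0x1 ⇒ r1

pop r1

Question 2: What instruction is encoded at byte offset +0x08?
+0x08: 31 10 19 cf ⇒ word 0x311019cf (big)
  op=0x311019cf>>25=0x18 ⇒ li (RI)
  rd@[24:23]=0x2 ⇒ r2
  imm@[22:0]=0x1019cf ⇒ $1055183

li r2, $1055183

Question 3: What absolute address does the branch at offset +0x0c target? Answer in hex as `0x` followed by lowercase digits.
@+0c  big-endian(db ff ff f8) = 0xdbfffff8
  top 7b → 0x6d → je [J]
  imm@[24:0]=0x1fffff8 (s25→-8) ⇒ $-8
  target = base 0x2894 + off 0x0c + 4 + imm -8 = 0x289c

0x289c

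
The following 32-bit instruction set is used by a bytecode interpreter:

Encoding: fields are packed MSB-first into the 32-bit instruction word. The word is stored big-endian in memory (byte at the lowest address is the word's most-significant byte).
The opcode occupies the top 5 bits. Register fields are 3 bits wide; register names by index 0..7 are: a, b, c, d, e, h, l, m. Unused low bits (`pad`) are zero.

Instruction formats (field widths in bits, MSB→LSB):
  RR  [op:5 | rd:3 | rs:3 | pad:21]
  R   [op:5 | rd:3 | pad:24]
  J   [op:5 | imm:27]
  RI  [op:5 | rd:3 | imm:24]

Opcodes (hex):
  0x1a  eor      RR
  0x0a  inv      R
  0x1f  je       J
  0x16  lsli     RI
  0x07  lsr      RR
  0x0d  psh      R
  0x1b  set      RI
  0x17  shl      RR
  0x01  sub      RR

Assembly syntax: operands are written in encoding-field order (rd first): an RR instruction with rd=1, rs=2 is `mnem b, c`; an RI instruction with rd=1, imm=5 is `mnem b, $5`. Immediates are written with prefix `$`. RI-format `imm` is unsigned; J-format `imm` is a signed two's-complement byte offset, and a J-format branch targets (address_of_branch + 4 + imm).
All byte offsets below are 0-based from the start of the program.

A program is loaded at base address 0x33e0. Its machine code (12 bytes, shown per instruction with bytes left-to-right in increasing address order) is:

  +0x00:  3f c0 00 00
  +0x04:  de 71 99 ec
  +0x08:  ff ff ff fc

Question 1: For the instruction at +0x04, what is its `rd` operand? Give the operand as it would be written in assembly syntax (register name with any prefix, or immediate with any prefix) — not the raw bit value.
off 0x04: read de 71 99 ec as big → 0xde7199ec
  top 5b → 0x1b → set [RI]
  rd: (w>>24)&0x7=0x6 → l
  imm: (w>>0)&0xffffff=0x7199ec → $7444972

l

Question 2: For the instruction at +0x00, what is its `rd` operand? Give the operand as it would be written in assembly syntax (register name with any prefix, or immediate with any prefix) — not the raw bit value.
+0x00: 3f c0 00 00 ⇒ word 0x3fc00000 (big)
  opcode bits[31:27]=0x7: lsr/RR
  rd@[26:24]=0x7 ⇒ m
  rs@[23:21]=0x6 ⇒ l

m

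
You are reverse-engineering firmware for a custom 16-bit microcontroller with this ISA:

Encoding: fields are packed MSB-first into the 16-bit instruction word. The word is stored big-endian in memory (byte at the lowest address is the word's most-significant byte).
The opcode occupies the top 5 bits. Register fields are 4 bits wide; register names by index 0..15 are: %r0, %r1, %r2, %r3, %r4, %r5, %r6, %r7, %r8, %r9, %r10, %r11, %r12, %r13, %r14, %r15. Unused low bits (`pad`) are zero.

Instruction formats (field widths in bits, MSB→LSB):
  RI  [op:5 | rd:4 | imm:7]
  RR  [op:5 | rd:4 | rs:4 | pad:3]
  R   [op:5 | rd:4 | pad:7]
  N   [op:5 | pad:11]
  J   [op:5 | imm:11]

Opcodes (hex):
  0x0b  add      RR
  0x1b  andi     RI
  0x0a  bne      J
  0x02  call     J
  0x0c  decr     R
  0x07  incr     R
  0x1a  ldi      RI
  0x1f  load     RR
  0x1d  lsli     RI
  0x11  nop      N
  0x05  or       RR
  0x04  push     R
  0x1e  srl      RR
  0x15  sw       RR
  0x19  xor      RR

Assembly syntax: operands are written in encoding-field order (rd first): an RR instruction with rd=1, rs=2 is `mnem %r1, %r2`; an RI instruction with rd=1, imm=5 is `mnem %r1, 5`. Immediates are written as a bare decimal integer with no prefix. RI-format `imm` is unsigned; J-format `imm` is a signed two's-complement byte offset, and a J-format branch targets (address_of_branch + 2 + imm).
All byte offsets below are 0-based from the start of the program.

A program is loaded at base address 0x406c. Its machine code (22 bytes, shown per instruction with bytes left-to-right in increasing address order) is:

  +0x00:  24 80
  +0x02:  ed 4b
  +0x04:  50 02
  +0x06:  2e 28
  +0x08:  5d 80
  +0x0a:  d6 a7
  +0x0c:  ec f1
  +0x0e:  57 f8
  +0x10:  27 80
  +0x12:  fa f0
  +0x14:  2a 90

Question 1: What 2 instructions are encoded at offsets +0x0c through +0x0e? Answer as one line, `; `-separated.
lsli %r9, 113; bne -8

off 0x0c: read ec f1 as big → 0xecf1
  opcode bits[15:11]=0x1d: lsli/RI
  rd@[10:7]=0x9 ⇒ %r9
  imm@[6:0]=0x71 ⇒ 113
off 0x0e: read 57 f8 as big → 0x57f8
  opcode bits[15:11]=0xa: bne/J
  imm@[10:0]=0x7f8 (s11→-8) ⇒ -8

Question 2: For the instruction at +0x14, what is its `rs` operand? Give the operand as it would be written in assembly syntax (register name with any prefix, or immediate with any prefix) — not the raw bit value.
%r2

@+14  big-endian(2a 90) = 0x2a90
  top 5b → 0x5 → or [RR]
  rd: (w>>7)&0xf=0x5 → %r5
  rs: (w>>3)&0xf=0x2 → %r2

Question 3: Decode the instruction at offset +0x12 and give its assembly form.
load %r5, %r14

off 0x12: read fa f0 as big → 0xfaf0
  op=0xfaf0>>11=0x1f ⇒ load (RR)
  rd@[10:7]=0x5 ⇒ %r5
  rs@[6:3]=0xe ⇒ %r14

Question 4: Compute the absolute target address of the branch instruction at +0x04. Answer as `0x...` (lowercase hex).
@+04  big-endian(50 02) = 0x5002
  top 5b → 0xa → bne [J]
  imm@[10:0]=0x2 ⇒ 2
  target = base 0x406c + off 0x04 + 2 + imm 2 = 0x4074

0x4074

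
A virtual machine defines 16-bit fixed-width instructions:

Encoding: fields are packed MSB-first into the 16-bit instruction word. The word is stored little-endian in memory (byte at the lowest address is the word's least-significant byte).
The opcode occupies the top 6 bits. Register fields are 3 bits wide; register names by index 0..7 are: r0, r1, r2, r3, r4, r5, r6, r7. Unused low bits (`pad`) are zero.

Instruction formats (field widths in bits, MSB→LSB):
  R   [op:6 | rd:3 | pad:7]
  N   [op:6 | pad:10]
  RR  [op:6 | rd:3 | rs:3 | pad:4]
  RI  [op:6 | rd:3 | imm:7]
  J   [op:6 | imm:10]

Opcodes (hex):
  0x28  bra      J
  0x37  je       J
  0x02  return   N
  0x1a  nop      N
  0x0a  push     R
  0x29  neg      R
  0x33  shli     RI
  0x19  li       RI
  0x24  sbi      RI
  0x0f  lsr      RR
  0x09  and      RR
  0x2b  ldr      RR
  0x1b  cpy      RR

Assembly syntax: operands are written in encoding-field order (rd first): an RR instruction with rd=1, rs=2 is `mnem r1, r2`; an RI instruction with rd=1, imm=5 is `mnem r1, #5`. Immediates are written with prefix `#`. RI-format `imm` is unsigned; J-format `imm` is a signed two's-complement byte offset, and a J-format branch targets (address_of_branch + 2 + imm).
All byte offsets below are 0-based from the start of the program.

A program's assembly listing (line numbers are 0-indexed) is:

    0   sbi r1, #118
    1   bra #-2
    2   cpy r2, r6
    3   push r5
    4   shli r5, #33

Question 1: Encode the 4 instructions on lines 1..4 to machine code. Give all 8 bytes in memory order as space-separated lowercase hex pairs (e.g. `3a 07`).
fe a3 60 6d 80 2a a1 ce

line 1 (bra): pack op=0x28:6|imm=-2:10 = 0xa3fe; little→ fe a3
line 2 (cpy): pack op=0x1b:6|rd=2:3|rs=6:3|pad=0:4 = 0x6d60; little→ 60 6d
line 3 (push): pack op=0xa:6|rd=5:3|pad=0:7 = 0x2a80; little→ 80 2a
line 4 (shli): pack op=0x33:6|rd=5:3|imm=33:7 = 0xcea1; little→ a1 ce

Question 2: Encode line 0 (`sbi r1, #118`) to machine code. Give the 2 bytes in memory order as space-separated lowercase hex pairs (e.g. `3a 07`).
0. sbi fields op=0x24:6|rd=1:3|imm=118:7 → word 90f6h → f6 90

f6 90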